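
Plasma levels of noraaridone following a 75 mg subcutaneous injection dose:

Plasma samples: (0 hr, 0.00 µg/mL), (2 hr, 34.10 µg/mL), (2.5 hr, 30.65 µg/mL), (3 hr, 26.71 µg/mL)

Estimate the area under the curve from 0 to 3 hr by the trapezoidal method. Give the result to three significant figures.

AUC = 64.6 µg/mL·hr

Trapezoidal AUC_0→3:
  [0→2]: (0.00+34.10)/2 × 2 = 34.1
  [2→2.5]: (34.10+30.65)/2 × 0.5 = 16.1875
  [2.5→3]: (30.65+26.71)/2 × 0.5 = 14.34
  Sum = 64.6275 µg/mL·hr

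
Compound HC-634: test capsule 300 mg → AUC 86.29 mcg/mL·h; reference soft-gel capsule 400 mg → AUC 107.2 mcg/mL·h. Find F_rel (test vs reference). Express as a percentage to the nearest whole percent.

F_rel = (AUC_test/D_test) / (AUC_ref/D_ref)
      = (86.29/300) / (107.2/400)
      = 0.287633 / 0.268 = 1.0733 = 107.33%

F_rel = 107%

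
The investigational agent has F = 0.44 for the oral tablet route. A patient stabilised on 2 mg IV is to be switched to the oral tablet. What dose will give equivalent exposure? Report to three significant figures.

D_oral = 4.55 mg

For equal systemic exposure: F × D_ev = D_iv
D_ev = D_iv / F = 2 / 0.44 = 4.54545 mg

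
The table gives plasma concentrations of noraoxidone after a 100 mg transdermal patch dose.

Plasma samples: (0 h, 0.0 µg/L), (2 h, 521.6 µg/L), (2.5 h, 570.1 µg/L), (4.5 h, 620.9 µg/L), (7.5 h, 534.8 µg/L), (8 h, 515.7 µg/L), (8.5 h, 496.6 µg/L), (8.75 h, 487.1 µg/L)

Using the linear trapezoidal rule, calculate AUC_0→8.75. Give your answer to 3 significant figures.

AUC = 4360 µg/L·h

Trapezoidal AUC_0→8.75:
  [0→2]: (0.0+521.6)/2 × 2 = 521.6
  [2→2.5]: (521.6+570.1)/2 × 0.5 = 272.925
  [2.5→4.5]: (570.1+620.9)/2 × 2 = 1191.0
  [4.5→7.5]: (620.9+534.8)/2 × 3 = 1733.55
  [7.5→8]: (534.8+515.7)/2 × 0.5 = 262.625
  [8→8.5]: (515.7+496.6)/2 × 0.5 = 253.075
  [8.5→8.75]: (496.6+487.1)/2 × 0.25 = 122.9625
  Sum = 4357.7375 µg/L·h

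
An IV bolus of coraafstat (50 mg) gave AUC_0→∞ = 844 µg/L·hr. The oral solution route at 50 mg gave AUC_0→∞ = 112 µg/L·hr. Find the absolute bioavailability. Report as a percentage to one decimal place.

F = (AUC_ev / D_ev) / (AUC_iv / D_iv)
  = (112/50) / (844/50)
  = 2.24 / 16.88 = 0.1327
  = 13.27%

F = 13.3%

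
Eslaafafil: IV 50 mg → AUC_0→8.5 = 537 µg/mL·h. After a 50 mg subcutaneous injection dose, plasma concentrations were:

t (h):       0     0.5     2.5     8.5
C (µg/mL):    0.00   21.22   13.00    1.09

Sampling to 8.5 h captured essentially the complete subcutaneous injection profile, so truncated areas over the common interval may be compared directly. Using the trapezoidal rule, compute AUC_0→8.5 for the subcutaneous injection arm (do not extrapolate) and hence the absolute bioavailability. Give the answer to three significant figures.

F = 0.152

Trapezoidal AUC_0→8.5 (subcutaneous injection):
  [0→0.5]: (0.00+21.22)/2 × 0.5 = 5.305
  [0.5→2.5]: (21.22+13.00)/2 × 2 = 34.22
  [2.5→8.5]: (13.00+1.09)/2 × 6 = 42.27
  Sum = 81.795 µg/mL·h
F = (AUC_ev/D_ev)/(AUC_iv/D_iv) = (81.795/50)/(537/50) = 1.6359/10.74 = 0.1523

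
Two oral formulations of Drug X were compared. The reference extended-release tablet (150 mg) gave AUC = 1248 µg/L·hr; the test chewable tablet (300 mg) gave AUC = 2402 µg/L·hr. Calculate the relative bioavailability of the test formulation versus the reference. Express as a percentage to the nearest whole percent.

F_rel = 96%

F_rel = (AUC_test/D_test) / (AUC_ref/D_ref)
      = (2402/300) / (1248/150)
      = 8.00667 / 8.32 = 0.9623 = 96.23%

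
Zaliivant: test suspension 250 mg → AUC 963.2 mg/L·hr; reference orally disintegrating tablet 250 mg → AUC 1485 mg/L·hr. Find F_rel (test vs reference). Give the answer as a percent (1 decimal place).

F_rel = 64.9%

F_rel = (AUC_test/D_test) / (AUC_ref/D_ref)
      = (963.2/250) / (1485/250)
      = 3.8528 / 5.94 = 0.6486 = 64.86%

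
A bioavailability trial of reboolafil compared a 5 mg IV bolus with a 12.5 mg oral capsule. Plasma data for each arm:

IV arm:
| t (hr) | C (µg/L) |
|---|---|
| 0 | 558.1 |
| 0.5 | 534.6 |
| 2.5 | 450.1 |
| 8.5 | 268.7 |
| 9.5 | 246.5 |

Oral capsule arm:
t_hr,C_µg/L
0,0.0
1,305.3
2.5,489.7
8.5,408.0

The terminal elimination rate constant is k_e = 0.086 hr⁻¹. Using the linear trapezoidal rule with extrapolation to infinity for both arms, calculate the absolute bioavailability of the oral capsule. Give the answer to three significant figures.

Trapezoidal AUC_0→9.5 (IV):
  [0→0.5]: (558.1+534.6)/2 × 0.5 = 273.175
  [0.5→2.5]: (534.6+450.1)/2 × 2 = 984.7
  [2.5→8.5]: (450.1+268.7)/2 × 6 = 2156.4
  [8.5→9.5]: (268.7+246.5)/2 × 1 = 257.6
  Sum = 3671.875 µg/L·hr
IV tail: 246.5/0.086 = 2866.279; AUC_iv,0→∞ = 3671.875 + 2866.279 = 6538.154 µg/L·hr
Trapezoidal AUC_0→8.5 (oral capsule):
  [0→1]: (0.0+305.3)/2 × 1 = 152.65
  [1→2.5]: (305.3+489.7)/2 × 1.5 = 596.25
  [2.5→8.5]: (489.7+408.0)/2 × 6 = 2693.1
  Sum = 3442.0 µg/L·hr
oral capsule tail: 408.0/0.086 = 4744.186; AUC_ev,0→∞ = 3442.0 + 4744.186 = 8186.186 µg/L·hr
F = (AUC_ev/D_ev)/(AUC_iv/D_iv) = (8186.186/12.5)/(6538.154/5) = 654.89488/1307.6308 = 0.5008

F = 0.501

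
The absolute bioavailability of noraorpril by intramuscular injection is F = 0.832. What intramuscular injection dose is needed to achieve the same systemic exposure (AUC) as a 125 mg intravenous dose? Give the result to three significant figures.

For equal systemic exposure: F × D_ev = D_iv
D_ev = D_iv / F = 125 / 0.832 = 150.24 mg

D_intramuscular = 150 mg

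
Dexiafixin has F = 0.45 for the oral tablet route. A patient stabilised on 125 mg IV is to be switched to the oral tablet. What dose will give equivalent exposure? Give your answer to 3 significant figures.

D_oral = 278 mg

For equal systemic exposure: F × D_ev = D_iv
D_ev = D_iv / F = 125 / 0.45 = 277.778 mg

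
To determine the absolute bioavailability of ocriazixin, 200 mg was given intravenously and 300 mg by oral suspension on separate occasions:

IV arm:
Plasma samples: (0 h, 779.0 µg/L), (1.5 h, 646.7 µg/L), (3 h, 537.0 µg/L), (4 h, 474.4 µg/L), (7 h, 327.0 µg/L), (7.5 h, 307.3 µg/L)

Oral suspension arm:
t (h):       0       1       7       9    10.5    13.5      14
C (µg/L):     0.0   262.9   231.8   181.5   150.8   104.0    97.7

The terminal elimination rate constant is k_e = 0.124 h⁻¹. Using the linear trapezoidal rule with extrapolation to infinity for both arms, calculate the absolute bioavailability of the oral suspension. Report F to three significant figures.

Trapezoidal AUC_0→7.5 (IV):
  [0→1.5]: (779.0+646.7)/2 × 1.5 = 1069.275
  [1.5→3]: (646.7+537.0)/2 × 1.5 = 887.775
  [3→4]: (537.0+474.4)/2 × 1 = 505.7
  [4→7]: (474.4+327.0)/2 × 3 = 1202.1
  [7→7.5]: (327.0+307.3)/2 × 0.5 = 158.575
  Sum = 3823.425 µg/L·h
IV tail: 307.3/0.124 = 2478.226; AUC_iv,0→∞ = 3823.425 + 2478.226 = 6301.651 µg/L·h
Trapezoidal AUC_0→14 (oral suspension):
  [0→1]: (0.0+262.9)/2 × 1 = 131.45
  [1→7]: (262.9+231.8)/2 × 6 = 1484.1
  [7→9]: (231.8+181.5)/2 × 2 = 413.3
  [9→10.5]: (181.5+150.8)/2 × 1.5 = 249.225
  [10.5→13.5]: (150.8+104.0)/2 × 3 = 382.2
  [13.5→14]: (104.0+97.7)/2 × 0.5 = 50.425
  Sum = 2710.7 µg/L·h
oral suspension tail: 97.7/0.124 = 787.903; AUC_ev,0→∞ = 2710.7 + 787.903 = 3498.603 µg/L·h
F = (AUC_ev/D_ev)/(AUC_iv/D_iv) = (3498.603/300)/(6301.651/200) = 11.66201/31.508255 = 0.3701

F = 0.370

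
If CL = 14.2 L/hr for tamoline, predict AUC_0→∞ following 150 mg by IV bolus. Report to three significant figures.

AUC_0→∞ = Dose_iv / CL
        = 150 / 14.2 = 10.5634 mg/L·hr

AUC = 10.6 mg/L·hr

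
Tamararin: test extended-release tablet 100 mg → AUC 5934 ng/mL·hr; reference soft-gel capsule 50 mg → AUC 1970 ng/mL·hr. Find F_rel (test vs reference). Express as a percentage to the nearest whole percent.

F_rel = (AUC_test/D_test) / (AUC_ref/D_ref)
      = (5934/100) / (1970/50)
      = 59.34 / 39.4 = 1.5061 = 150.61%

F_rel = 151%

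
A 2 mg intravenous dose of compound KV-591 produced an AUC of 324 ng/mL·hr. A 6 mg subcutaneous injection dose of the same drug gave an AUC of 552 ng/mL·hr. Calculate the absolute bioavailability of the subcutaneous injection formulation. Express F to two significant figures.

F = (AUC_ev / D_ev) / (AUC_iv / D_iv)
  = (552/6) / (324/2)
  = 92 / 162 = 0.5679

F = 0.57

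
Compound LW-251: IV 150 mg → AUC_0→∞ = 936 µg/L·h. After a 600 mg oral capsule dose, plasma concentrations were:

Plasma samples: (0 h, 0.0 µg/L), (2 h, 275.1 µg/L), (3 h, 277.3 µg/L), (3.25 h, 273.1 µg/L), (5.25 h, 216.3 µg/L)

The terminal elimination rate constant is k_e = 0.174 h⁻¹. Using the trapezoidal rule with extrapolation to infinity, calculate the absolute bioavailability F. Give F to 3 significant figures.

F = 0.628

Trapezoidal AUC_0→5.25 (oral capsule):
  [0→2]: (0.0+275.1)/2 × 2 = 275.1
  [2→3]: (275.1+277.3)/2 × 1 = 276.2
  [3→3.25]: (277.3+273.1)/2 × 0.25 = 68.8
  [3.25→5.25]: (273.1+216.3)/2 × 2 = 489.4
  Sum = 1109.5 µg/L·h
Tail: C_last/k_e = 216.3/0.174 = 1243.103
AUC_0→∞ (oral capsule) = 1109.5 + 1243.103 = 2352.603 µg/L·h
F = (AUC_ev/D_ev)/(AUC_iv/D_iv) = (2352.603/600)/(936/150) = 3.921005/6.24 = 0.6284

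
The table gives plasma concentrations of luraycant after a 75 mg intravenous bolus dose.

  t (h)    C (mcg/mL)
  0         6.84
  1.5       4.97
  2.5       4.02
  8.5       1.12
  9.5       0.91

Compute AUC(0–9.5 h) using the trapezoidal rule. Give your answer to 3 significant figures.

Trapezoidal AUC_0→9.5:
  [0→1.5]: (6.84+4.97)/2 × 1.5 = 8.8575
  [1.5→2.5]: (4.97+4.02)/2 × 1 = 4.495
  [2.5→8.5]: (4.02+1.12)/2 × 6 = 15.42
  [8.5→9.5]: (1.12+0.91)/2 × 1 = 1.015
  Sum = 29.7875 mcg/mL·h

AUC = 29.8 mcg/mL·h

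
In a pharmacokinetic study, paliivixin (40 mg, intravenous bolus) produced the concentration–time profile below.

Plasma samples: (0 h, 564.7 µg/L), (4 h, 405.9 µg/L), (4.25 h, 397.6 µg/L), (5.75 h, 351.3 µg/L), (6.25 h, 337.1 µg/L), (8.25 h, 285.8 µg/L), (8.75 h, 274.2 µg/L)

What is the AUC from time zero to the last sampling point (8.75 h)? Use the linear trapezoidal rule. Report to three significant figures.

Trapezoidal AUC_0→8.75:
  [0→4]: (564.7+405.9)/2 × 4 = 1941.2
  [4→4.25]: (405.9+397.6)/2 × 0.25 = 100.4375
  [4.25→5.75]: (397.6+351.3)/2 × 1.5 = 561.675
  [5.75→6.25]: (351.3+337.1)/2 × 0.5 = 172.1
  [6.25→8.25]: (337.1+285.8)/2 × 2 = 622.9
  [8.25→8.75]: (285.8+274.2)/2 × 0.5 = 140.0
  Sum = 3538.3125 µg/L·h

AUC = 3540 µg/L·h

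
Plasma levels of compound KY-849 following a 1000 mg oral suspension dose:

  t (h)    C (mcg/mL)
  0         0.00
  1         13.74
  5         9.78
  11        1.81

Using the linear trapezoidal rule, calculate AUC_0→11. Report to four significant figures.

AUC = 88.68 mcg/mL·h

Trapezoidal AUC_0→11:
  [0→1]: (0.00+13.74)/2 × 1 = 6.87
  [1→5]: (13.74+9.78)/2 × 4 = 47.04
  [5→11]: (9.78+1.81)/2 × 6 = 34.77
  Sum = 88.68 mcg/mL·h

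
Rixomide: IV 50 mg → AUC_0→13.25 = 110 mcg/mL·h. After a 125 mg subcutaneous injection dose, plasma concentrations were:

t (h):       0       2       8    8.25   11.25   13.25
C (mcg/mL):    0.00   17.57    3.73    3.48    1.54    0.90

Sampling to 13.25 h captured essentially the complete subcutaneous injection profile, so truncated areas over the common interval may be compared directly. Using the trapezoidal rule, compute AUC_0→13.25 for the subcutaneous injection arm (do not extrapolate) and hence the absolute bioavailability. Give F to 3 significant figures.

F = 0.336

Trapezoidal AUC_0→13.25 (subcutaneous injection):
  [0→2]: (0.00+17.57)/2 × 2 = 17.57
  [2→8]: (17.57+3.73)/2 × 6 = 63.9
  [8→8.25]: (3.73+3.48)/2 × 0.25 = 0.90125
  [8.25→11.25]: (3.48+1.54)/2 × 3 = 7.53
  [11.25→13.25]: (1.54+0.90)/2 × 2 = 2.44
  Sum = 92.34125 mcg/mL·h
F = (AUC_ev/D_ev)/(AUC_iv/D_iv) = (92.34125/125)/(110/50) = 0.73873/2.2 = 0.3358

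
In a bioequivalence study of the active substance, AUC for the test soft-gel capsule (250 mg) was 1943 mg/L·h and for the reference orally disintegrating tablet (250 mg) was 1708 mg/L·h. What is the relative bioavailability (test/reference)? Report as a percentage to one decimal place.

F_rel = (AUC_test/D_test) / (AUC_ref/D_ref)
      = (1943/250) / (1708/250)
      = 7.772 / 6.832 = 1.1376 = 113.76%

F_rel = 113.8%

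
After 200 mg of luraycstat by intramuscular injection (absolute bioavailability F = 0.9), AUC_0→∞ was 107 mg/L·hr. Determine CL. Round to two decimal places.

CL = 1.68 L/hr

CL = F × Dose / AUC_0→∞
   = 0.9 × 200 / 107 = 1.68224 L/hr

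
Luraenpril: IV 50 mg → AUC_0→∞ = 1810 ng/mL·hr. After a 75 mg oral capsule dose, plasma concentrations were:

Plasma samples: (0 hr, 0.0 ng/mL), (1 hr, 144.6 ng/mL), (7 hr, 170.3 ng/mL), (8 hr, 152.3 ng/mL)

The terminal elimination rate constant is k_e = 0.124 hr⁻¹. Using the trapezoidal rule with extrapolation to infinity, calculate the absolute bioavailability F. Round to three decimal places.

Trapezoidal AUC_0→8 (oral capsule):
  [0→1]: (0.0+144.6)/2 × 1 = 72.3
  [1→7]: (144.6+170.3)/2 × 6 = 944.7
  [7→8]: (170.3+152.3)/2 × 1 = 161.3
  Sum = 1178.3 ng/mL·hr
Tail: C_last/k_e = 152.3/0.124 = 1228.226
AUC_0→∞ (oral capsule) = 1178.3 + 1228.226 = 2406.526 ng/mL·hr
F = (AUC_ev/D_ev)/(AUC_iv/D_iv) = (2406.526/75)/(1810/50) = 32.087/36.2 = 0.8864

F = 0.886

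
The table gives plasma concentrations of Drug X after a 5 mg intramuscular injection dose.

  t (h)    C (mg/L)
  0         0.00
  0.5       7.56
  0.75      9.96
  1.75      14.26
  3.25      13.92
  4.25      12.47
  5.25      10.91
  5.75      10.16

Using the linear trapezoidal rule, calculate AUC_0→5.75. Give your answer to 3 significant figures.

Trapezoidal AUC_0→5.75:
  [0→0.5]: (0.00+7.56)/2 × 0.5 = 1.89
  [0.5→0.75]: (7.56+9.96)/2 × 0.25 = 2.19
  [0.75→1.75]: (9.96+14.26)/2 × 1 = 12.11
  [1.75→3.25]: (14.26+13.92)/2 × 1.5 = 21.135
  [3.25→4.25]: (13.92+12.47)/2 × 1 = 13.195
  [4.25→5.25]: (12.47+10.91)/2 × 1 = 11.69
  [5.25→5.75]: (10.91+10.16)/2 × 0.5 = 5.2675
  Sum = 67.4775 mg/L·h

AUC = 67.5 mg/L·h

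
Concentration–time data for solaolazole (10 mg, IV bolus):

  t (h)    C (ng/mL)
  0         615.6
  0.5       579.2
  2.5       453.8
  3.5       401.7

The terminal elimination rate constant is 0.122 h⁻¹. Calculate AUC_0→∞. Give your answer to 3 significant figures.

Trapezoidal AUC_0→3.5:
  [0→0.5]: (615.6+579.2)/2 × 0.5 = 298.7
  [0.5→2.5]: (579.2+453.8)/2 × 2 = 1033.0
  [2.5→3.5]: (453.8+401.7)/2 × 1 = 427.75
  Sum = 1759.45 ng/mL·h
Extrapolated tail: C_last / k_e = 401.7 / 0.122 = 3292.623
AUC_0→∞ = 1759.45 + 3292.623 = 5052.073 ng/mL·h

AUC = 5050 ng/mL·h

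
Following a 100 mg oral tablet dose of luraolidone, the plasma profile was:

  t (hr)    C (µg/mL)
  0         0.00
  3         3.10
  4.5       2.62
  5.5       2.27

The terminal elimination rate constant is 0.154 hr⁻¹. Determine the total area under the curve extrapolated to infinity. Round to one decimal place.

AUC = 26.1 µg/mL·hr

Trapezoidal AUC_0→5.5:
  [0→3]: (0.00+3.10)/2 × 3 = 4.65
  [3→4.5]: (3.10+2.62)/2 × 1.5 = 4.29
  [4.5→5.5]: (2.62+2.27)/2 × 1 = 2.445
  Sum = 11.385 µg/mL·hr
Extrapolated tail: C_last / k_e = 2.27 / 0.154 = 14.740
AUC_0→∞ = 11.385 + 14.740 = 26.125 µg/mL·hr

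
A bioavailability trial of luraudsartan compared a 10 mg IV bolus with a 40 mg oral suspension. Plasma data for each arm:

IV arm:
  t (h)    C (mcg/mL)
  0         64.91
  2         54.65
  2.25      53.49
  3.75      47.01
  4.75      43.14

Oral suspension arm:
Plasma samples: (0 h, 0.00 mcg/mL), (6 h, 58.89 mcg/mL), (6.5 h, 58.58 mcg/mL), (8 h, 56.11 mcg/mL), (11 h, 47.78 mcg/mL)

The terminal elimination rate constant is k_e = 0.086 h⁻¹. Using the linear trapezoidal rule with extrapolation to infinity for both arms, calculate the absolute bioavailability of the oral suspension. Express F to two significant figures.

Trapezoidal AUC_0→4.75 (IV):
  [0→2]: (64.91+54.65)/2 × 2 = 119.56
  [2→2.25]: (54.65+53.49)/2 × 0.25 = 13.5175
  [2.25→3.75]: (53.49+47.01)/2 × 1.5 = 75.375
  [3.75→4.75]: (47.01+43.14)/2 × 1 = 45.075
  Sum = 253.5275 mcg/mL·h
IV tail: 43.14/0.086 = 501.628; AUC_iv,0→∞ = 253.5275 + 501.628 = 755.1555 mcg/mL·h
Trapezoidal AUC_0→11 (oral suspension):
  [0→6]: (0.00+58.89)/2 × 6 = 176.67
  [6→6.5]: (58.89+58.58)/2 × 0.5 = 29.3675
  [6.5→8]: (58.58+56.11)/2 × 1.5 = 86.0175
  [8→11]: (56.11+47.78)/2 × 3 = 155.835
  Sum = 447.89 mcg/mL·h
oral suspension tail: 47.78/0.086 = 555.581; AUC_ev,0→∞ = 447.89 + 555.581 = 1003.471 mcg/mL·h
F = (AUC_ev/D_ev)/(AUC_iv/D_iv) = (1003.471/40)/(755.1555/10) = 25.086775/75.51555 = 0.3322

F = 0.33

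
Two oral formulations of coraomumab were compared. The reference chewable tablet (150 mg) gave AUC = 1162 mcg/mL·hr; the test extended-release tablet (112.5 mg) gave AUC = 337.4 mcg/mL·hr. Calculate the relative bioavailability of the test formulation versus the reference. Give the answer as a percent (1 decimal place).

F_rel = (AUC_test/D_test) / (AUC_ref/D_ref)
      = (337.4/112.5) / (1162/150)
      = 2.99911 / 7.74667 = 0.3871 = 38.71%

F_rel = 38.7%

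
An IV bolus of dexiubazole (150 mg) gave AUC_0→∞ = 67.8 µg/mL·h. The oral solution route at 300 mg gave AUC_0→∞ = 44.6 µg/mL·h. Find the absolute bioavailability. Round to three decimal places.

F = (AUC_ev / D_ev) / (AUC_iv / D_iv)
  = (44.6/300) / (67.8/150)
  = 0.148667 / 0.452 = 0.3289

F = 0.329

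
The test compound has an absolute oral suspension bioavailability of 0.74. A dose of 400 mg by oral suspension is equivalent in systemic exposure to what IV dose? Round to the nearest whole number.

D_iv = 296 mg

Systemic exposure from an extravascular dose = F × D_ev, so the equivalent IV dose is F × D_ev.
D_iv = F × D_ev = 0.74 × 400 = 296 mg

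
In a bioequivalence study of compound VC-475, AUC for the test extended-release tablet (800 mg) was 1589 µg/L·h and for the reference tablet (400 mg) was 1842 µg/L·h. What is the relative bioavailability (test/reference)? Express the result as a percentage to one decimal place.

F_rel = (AUC_test/D_test) / (AUC_ref/D_ref)
      = (1589/800) / (1842/400)
      = 1.98625 / 4.605 = 0.4313 = 43.13%

F_rel = 43.1%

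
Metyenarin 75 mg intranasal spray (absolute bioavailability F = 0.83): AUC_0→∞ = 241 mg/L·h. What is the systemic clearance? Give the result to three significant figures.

CL = 0.258 L/h

CL = F × Dose / AUC_0→∞
   = 0.83 × 75 / 241 = 0.258299 L/h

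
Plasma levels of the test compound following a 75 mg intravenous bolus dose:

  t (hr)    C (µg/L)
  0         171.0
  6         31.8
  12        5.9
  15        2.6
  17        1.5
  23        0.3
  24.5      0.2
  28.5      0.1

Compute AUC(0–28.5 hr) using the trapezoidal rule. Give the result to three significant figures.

Trapezoidal AUC_0→28.5:
  [0→6]: (171.0+31.8)/2 × 6 = 608.4
  [6→12]: (31.8+5.9)/2 × 6 = 113.1
  [12→15]: (5.9+2.6)/2 × 3 = 12.75
  [15→17]: (2.6+1.5)/2 × 2 = 4.1
  [17→23]: (1.5+0.3)/2 × 6 = 5.4
  [23→24.5]: (0.3+0.2)/2 × 1.5 = 0.375
  [24.5→28.5]: (0.2+0.1)/2 × 4 = 0.6
  Sum = 744.725 µg/L·hr

AUC = 745 µg/L·hr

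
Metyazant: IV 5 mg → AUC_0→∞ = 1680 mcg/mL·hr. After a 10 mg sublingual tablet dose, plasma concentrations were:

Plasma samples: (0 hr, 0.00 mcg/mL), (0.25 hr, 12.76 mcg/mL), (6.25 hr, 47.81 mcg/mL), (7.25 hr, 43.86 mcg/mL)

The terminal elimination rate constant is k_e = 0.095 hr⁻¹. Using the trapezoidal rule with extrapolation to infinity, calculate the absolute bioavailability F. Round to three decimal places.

F = 0.206

Trapezoidal AUC_0→7.25 (sublingual tablet):
  [0→0.25]: (0.00+12.76)/2 × 0.25 = 1.595
  [0.25→6.25]: (12.76+47.81)/2 × 6 = 181.71
  [6.25→7.25]: (47.81+43.86)/2 × 1 = 45.835
  Sum = 229.14 mcg/mL·hr
Tail: C_last/k_e = 43.86/0.095 = 461.684
AUC_0→∞ (sublingual tablet) = 229.14 + 461.684 = 690.824 mcg/mL·hr
F = (AUC_ev/D_ev)/(AUC_iv/D_iv) = (690.824/10)/(1680/5) = 69.0824/336 = 0.2056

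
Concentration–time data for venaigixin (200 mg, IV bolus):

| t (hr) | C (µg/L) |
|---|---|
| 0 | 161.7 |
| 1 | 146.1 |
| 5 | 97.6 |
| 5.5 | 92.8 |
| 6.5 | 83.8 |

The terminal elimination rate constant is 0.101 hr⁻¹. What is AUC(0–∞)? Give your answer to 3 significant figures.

AUC = 1610 µg/L·hr

Trapezoidal AUC_0→6.5:
  [0→1]: (161.7+146.1)/2 × 1 = 153.9
  [1→5]: (146.1+97.6)/2 × 4 = 487.4
  [5→5.5]: (97.6+92.8)/2 × 0.5 = 47.6
  [5.5→6.5]: (92.8+83.8)/2 × 1 = 88.3
  Sum = 777.2 µg/L·hr
Extrapolated tail: C_last / k_e = 83.8 / 0.101 = 829.703
AUC_0→∞ = 777.2 + 829.703 = 1606.903 µg/L·hr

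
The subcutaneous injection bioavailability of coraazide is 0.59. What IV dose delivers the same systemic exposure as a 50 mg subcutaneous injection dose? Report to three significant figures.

D_iv = 29.5 mg

Systemic exposure from an extravascular dose = F × D_ev, so the equivalent IV dose is F × D_ev.
D_iv = F × D_ev = 0.59 × 50 = 29.5 mg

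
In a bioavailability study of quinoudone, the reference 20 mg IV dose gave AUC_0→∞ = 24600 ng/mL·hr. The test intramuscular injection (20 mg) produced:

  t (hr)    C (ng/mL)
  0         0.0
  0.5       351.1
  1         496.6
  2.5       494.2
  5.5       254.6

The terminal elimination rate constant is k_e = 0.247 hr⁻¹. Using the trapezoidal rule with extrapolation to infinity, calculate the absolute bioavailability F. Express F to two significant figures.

Trapezoidal AUC_0→5.5 (intramuscular injection):
  [0→0.5]: (0.0+351.1)/2 × 0.5 = 87.775
  [0.5→1]: (351.1+496.6)/2 × 0.5 = 211.925
  [1→2.5]: (496.6+494.2)/2 × 1.5 = 743.1
  [2.5→5.5]: (494.2+254.6)/2 × 3 = 1123.2
  Sum = 2166.0 ng/mL·hr
Tail: C_last/k_e = 254.6/0.247 = 1030.769
AUC_0→∞ (intramuscular injection) = 2166.0 + 1030.769 = 3196.769 ng/mL·hr
F = (AUC_ev/D_ev)/(AUC_iv/D_iv) = (3196.769/20)/(24600/20) = 159.83845/1230 = 0.1299

F = 0.13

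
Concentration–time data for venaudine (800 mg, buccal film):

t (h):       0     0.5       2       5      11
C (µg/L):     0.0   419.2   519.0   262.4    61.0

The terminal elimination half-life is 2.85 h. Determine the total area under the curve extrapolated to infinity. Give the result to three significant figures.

Trapezoidal AUC_0→11:
  [0→0.5]: (0.0+419.2)/2 × 0.5 = 104.8
  [0.5→2]: (419.2+519.0)/2 × 1.5 = 703.65
  [2→5]: (519.0+262.4)/2 × 3 = 1172.1
  [5→11]: (262.4+61.0)/2 × 6 = 970.2
  Sum = 2950.75 µg/L·h
k_e = ln2 / t½ = 0.693147 / 2.85 = 0.2432 h^-1
Extrapolated tail: C_last / k_e = 61.0 / 0.2432 = 250.822
AUC_0→∞ = 2950.75 + 250.822 = 3201.572 µg/L·h

AUC = 3200 µg/L·h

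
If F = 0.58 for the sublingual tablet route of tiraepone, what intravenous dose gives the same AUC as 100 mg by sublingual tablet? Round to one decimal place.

Systemic exposure from an extravascular dose = F × D_ev, so the equivalent IV dose is F × D_ev.
D_iv = F × D_ev = 0.58 × 100 = 58 mg

D_iv = 58.0 mg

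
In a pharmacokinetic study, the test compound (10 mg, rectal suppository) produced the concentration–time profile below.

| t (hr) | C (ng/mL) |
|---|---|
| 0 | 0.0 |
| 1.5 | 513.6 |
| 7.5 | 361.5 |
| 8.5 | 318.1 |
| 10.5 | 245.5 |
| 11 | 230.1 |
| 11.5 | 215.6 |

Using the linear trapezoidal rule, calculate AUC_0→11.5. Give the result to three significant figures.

AUC = 4140 ng/mL·hr

Trapezoidal AUC_0→11.5:
  [0→1.5]: (0.0+513.6)/2 × 1.5 = 385.2
  [1.5→7.5]: (513.6+361.5)/2 × 6 = 2625.3
  [7.5→8.5]: (361.5+318.1)/2 × 1 = 339.8
  [8.5→10.5]: (318.1+245.5)/2 × 2 = 563.6
  [10.5→11]: (245.5+230.1)/2 × 0.5 = 118.9
  [11→11.5]: (230.1+215.6)/2 × 0.5 = 111.425
  Sum = 4144.225 ng/mL·hr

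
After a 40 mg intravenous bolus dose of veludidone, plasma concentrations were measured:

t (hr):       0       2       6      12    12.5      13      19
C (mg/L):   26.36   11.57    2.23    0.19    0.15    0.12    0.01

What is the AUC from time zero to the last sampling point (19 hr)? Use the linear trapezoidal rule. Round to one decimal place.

AUC = 73.3 mg/L·hr

Trapezoidal AUC_0→19:
  [0→2]: (26.36+11.57)/2 × 2 = 37.93
  [2→6]: (11.57+2.23)/2 × 4 = 27.6
  [6→12]: (2.23+0.19)/2 × 6 = 7.26
  [12→12.5]: (0.19+0.15)/2 × 0.5 = 0.085
  [12.5→13]: (0.15+0.12)/2 × 0.5 = 0.0675
  [13→19]: (0.12+0.01)/2 × 6 = 0.39
  Sum = 73.3325 mg/L·hr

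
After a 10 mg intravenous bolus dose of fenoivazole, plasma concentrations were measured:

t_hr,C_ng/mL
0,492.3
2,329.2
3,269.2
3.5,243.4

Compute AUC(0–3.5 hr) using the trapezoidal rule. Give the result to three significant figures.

Trapezoidal AUC_0→3.5:
  [0→2]: (492.3+329.2)/2 × 2 = 821.5
  [2→3]: (329.2+269.2)/2 × 1 = 299.2
  [3→3.5]: (269.2+243.4)/2 × 0.5 = 128.15
  Sum = 1248.85 ng/mL·hr

AUC = 1250 ng/mL·hr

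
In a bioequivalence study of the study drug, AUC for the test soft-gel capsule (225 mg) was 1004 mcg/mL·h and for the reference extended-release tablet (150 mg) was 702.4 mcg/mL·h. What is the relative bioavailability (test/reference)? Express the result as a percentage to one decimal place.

F_rel = 95.3%

F_rel = (AUC_test/D_test) / (AUC_ref/D_ref)
      = (1004/225) / (702.4/150)
      = 4.46222 / 4.68267 = 0.9529 = 95.29%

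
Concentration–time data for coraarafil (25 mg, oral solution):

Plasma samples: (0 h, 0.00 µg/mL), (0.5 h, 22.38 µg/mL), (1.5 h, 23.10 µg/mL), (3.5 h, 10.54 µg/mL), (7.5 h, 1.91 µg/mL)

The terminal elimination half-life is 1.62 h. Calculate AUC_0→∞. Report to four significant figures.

AUC = 91.34 µg/mL·h

Trapezoidal AUC_0→7.5:
  [0→0.5]: (0.00+22.38)/2 × 0.5 = 5.595
  [0.5→1.5]: (22.38+23.10)/2 × 1 = 22.74
  [1.5→3.5]: (23.10+10.54)/2 × 2 = 33.64
  [3.5→7.5]: (10.54+1.91)/2 × 4 = 24.9
  Sum = 86.875 µg/mL·h
k_e = ln2 / t½ = 0.693147 / 1.62 = 0.4279 h^-1
Extrapolated tail: C_last / k_e = 1.91 / 0.4279 = 4.464
AUC_0→∞ = 86.875 + 4.464 = 91.339 µg/mL·h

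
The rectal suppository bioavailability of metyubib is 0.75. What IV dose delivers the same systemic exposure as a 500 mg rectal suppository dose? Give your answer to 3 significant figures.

Systemic exposure from an extravascular dose = F × D_ev, so the equivalent IV dose is F × D_ev.
D_iv = F × D_ev = 0.75 × 500 = 375 mg

D_iv = 375 mg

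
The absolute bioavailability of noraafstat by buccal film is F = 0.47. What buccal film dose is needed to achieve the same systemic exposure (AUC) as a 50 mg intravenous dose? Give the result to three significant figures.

D_buccal = 106 mg

For equal systemic exposure: F × D_ev = D_iv
D_ev = D_iv / F = 50 / 0.47 = 106.383 mg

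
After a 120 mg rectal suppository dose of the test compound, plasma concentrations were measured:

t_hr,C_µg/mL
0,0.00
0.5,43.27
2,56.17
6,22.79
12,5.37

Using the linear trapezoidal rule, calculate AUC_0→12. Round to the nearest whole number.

AUC = 328 µg/mL·hr

Trapezoidal AUC_0→12:
  [0→0.5]: (0.00+43.27)/2 × 0.5 = 10.8175
  [0.5→2]: (43.27+56.17)/2 × 1.5 = 74.58
  [2→6]: (56.17+22.79)/2 × 4 = 157.92
  [6→12]: (22.79+5.37)/2 × 6 = 84.48
  Sum = 327.7975 µg/mL·hr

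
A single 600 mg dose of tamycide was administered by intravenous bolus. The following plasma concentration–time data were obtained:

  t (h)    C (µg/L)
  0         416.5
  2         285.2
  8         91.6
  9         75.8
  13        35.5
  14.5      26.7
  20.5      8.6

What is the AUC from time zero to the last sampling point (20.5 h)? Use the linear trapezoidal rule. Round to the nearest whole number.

AUC = 2291 µg/L·h

Trapezoidal AUC_0→20.5:
  [0→2]: (416.5+285.2)/2 × 2 = 701.7
  [2→8]: (285.2+91.6)/2 × 6 = 1130.4
  [8→9]: (91.6+75.8)/2 × 1 = 83.7
  [9→13]: (75.8+35.5)/2 × 4 = 222.6
  [13→14.5]: (35.5+26.7)/2 × 1.5 = 46.65
  [14.5→20.5]: (26.7+8.6)/2 × 6 = 105.9
  Sum = 2290.95 µg/L·h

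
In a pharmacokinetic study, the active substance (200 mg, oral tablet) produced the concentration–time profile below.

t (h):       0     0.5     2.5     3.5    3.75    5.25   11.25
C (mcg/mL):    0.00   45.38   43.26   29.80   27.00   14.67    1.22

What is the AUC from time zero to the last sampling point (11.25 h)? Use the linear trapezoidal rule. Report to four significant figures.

AUC = 222.5 mcg/mL·h

Trapezoidal AUC_0→11.25:
  [0→0.5]: (0.00+45.38)/2 × 0.5 = 11.345
  [0.5→2.5]: (45.38+43.26)/2 × 2 = 88.64
  [2.5→3.5]: (43.26+29.80)/2 × 1 = 36.53
  [3.5→3.75]: (29.80+27.00)/2 × 0.25 = 7.1
  [3.75→5.25]: (27.00+14.67)/2 × 1.5 = 31.2525
  [5.25→11.25]: (14.67+1.22)/2 × 6 = 47.67
  Sum = 222.5375 mcg/mL·h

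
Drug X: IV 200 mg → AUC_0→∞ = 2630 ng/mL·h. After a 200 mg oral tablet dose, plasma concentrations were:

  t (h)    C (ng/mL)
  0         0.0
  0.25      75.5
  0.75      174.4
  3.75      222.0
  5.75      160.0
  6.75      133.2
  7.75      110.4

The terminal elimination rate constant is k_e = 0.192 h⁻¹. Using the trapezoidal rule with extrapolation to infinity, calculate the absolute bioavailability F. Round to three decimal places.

F = 0.719

Trapezoidal AUC_0→7.75 (oral tablet):
  [0→0.25]: (0.0+75.5)/2 × 0.25 = 9.4375
  [0.25→0.75]: (75.5+174.4)/2 × 0.5 = 62.475
  [0.75→3.75]: (174.4+222.0)/2 × 3 = 594.6
  [3.75→5.75]: (222.0+160.0)/2 × 2 = 382.0
  [5.75→6.75]: (160.0+133.2)/2 × 1 = 146.6
  [6.75→7.75]: (133.2+110.4)/2 × 1 = 121.8
  Sum = 1316.9125 ng/mL·h
Tail: C_last/k_e = 110.4/0.192 = 575.000
AUC_0→∞ (oral tablet) = 1316.9125 + 575.000 = 1891.9125 ng/mL·h
F = (AUC_ev/D_ev)/(AUC_iv/D_iv) = (1891.9125/200)/(2630/200) = 9.4595625/13.15 = 0.7194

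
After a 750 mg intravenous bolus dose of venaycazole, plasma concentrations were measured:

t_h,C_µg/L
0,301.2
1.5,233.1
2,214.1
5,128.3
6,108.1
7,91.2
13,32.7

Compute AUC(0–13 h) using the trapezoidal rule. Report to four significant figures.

AUC = 1616 µg/L·h

Trapezoidal AUC_0→13:
  [0→1.5]: (301.2+233.1)/2 × 1.5 = 400.725
  [1.5→2]: (233.1+214.1)/2 × 0.5 = 111.8
  [2→5]: (214.1+128.3)/2 × 3 = 513.6
  [5→6]: (128.3+108.1)/2 × 1 = 118.2
  [6→7]: (108.1+91.2)/2 × 1 = 99.65
  [7→13]: (91.2+32.7)/2 × 6 = 371.7
  Sum = 1615.675 µg/L·h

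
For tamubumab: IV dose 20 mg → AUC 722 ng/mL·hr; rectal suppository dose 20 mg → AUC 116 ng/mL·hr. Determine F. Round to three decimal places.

F = (AUC_ev / D_ev) / (AUC_iv / D_iv)
  = (116/20) / (722/20)
  = 5.8 / 36.1 = 0.1607

F = 0.161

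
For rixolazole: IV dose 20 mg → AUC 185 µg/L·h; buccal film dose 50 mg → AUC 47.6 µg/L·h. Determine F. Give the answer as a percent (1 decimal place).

F = (AUC_ev / D_ev) / (AUC_iv / D_iv)
  = (47.6/50) / (185/20)
  = 0.952 / 9.25 = 0.1029
  = 10.29%

F = 10.3%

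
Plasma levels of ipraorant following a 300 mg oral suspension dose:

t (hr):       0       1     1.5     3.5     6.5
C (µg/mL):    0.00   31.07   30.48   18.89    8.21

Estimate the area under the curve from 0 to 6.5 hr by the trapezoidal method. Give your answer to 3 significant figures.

Trapezoidal AUC_0→6.5:
  [0→1]: (0.00+31.07)/2 × 1 = 15.535
  [1→1.5]: (31.07+30.48)/2 × 0.5 = 15.3875
  [1.5→3.5]: (30.48+18.89)/2 × 2 = 49.37
  [3.5→6.5]: (18.89+8.21)/2 × 3 = 40.65
  Sum = 120.9425 µg/mL·hr

AUC = 121 µg/mL·hr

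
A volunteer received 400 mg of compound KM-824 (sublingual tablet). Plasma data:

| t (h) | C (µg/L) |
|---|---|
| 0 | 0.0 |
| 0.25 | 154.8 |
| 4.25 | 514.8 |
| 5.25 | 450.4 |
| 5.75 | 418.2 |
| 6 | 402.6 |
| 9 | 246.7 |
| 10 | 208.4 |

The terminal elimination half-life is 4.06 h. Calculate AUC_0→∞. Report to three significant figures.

Trapezoidal AUC_0→10:
  [0→0.25]: (0.0+154.8)/2 × 0.25 = 19.35
  [0.25→4.25]: (154.8+514.8)/2 × 4 = 1339.2
  [4.25→5.25]: (514.8+450.4)/2 × 1 = 482.6
  [5.25→5.75]: (450.4+418.2)/2 × 0.5 = 217.15
  [5.75→6]: (418.2+402.6)/2 × 0.25 = 102.6
  [6→9]: (402.6+246.7)/2 × 3 = 973.95
  [9→10]: (246.7+208.4)/2 × 1 = 227.55
  Sum = 3362.4 µg/L·h
k_e = ln2 / t½ = 0.693147 / 4.06 = 0.1707 h^-1
Extrapolated tail: C_last / k_e = 208.4 / 0.1707 = 1220.855
AUC_0→∞ = 3362.4 + 1220.855 = 4583.255 µg/L·h

AUC = 4580 µg/L·h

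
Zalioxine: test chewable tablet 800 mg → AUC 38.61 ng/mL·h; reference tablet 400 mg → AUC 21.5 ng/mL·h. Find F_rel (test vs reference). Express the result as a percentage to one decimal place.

F_rel = (AUC_test/D_test) / (AUC_ref/D_ref)
      = (38.61/800) / (21.5/400)
      = 0.0482625 / 0.05375 = 0.8979 = 89.79%

F_rel = 89.8%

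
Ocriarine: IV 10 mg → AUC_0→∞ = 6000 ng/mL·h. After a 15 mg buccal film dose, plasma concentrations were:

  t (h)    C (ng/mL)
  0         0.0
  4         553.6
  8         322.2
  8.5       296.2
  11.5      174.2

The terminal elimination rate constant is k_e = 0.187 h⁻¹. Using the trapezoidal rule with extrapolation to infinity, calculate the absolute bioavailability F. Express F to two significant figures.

Trapezoidal AUC_0→11.5 (buccal film):
  [0→4]: (0.0+553.6)/2 × 4 = 1107.2
  [4→8]: (553.6+322.2)/2 × 4 = 1751.6
  [8→8.5]: (322.2+296.2)/2 × 0.5 = 154.6
  [8.5→11.5]: (296.2+174.2)/2 × 3 = 705.6
  Sum = 3719.0 ng/mL·h
Tail: C_last/k_e = 174.2/0.187 = 931.551
AUC_0→∞ (buccal film) = 3719.0 + 931.551 = 4650.551 ng/mL·h
F = (AUC_ev/D_ev)/(AUC_iv/D_iv) = (4650.551/15)/(6000/10) = 310.037/600 = 0.5167

F = 0.52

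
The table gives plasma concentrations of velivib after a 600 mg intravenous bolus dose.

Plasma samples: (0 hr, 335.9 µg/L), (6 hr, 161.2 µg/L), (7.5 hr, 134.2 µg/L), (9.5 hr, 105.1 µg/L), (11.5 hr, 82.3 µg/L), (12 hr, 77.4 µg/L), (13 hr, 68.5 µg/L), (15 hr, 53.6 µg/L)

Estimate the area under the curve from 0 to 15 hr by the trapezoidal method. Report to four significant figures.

AUC = 2375 µg/L·hr

Trapezoidal AUC_0→15:
  [0→6]: (335.9+161.2)/2 × 6 = 1491.3
  [6→7.5]: (161.2+134.2)/2 × 1.5 = 221.55
  [7.5→9.5]: (134.2+105.1)/2 × 2 = 239.3
  [9.5→11.5]: (105.1+82.3)/2 × 2 = 187.4
  [11.5→12]: (82.3+77.4)/2 × 0.5 = 39.925
  [12→13]: (77.4+68.5)/2 × 1 = 72.95
  [13→15]: (68.5+53.6)/2 × 2 = 122.1
  Sum = 2374.525 µg/L·hr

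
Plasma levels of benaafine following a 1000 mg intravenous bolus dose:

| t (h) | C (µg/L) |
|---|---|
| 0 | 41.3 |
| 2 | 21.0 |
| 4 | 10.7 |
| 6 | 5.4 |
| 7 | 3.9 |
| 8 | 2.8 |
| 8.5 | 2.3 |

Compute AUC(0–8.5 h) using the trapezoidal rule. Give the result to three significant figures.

AUC = 119 µg/L·h

Trapezoidal AUC_0→8.5:
  [0→2]: (41.3+21.0)/2 × 2 = 62.3
  [2→4]: (21.0+10.7)/2 × 2 = 31.7
  [4→6]: (10.7+5.4)/2 × 2 = 16.1
  [6→7]: (5.4+3.9)/2 × 1 = 4.65
  [7→8]: (3.9+2.8)/2 × 1 = 3.35
  [8→8.5]: (2.8+2.3)/2 × 0.5 = 1.275
  Sum = 119.375 µg/L·h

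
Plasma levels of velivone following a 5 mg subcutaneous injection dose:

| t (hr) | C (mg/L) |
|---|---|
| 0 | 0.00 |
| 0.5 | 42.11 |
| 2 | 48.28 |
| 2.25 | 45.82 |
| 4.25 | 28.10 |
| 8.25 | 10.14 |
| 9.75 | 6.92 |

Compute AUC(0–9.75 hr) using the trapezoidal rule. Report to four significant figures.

AUC = 253.3 mg/L·hr

Trapezoidal AUC_0→9.75:
  [0→0.5]: (0.00+42.11)/2 × 0.5 = 10.5275
  [0.5→2]: (42.11+48.28)/2 × 1.5 = 67.7925
  [2→2.25]: (48.28+45.82)/2 × 0.25 = 11.7625
  [2.25→4.25]: (45.82+28.10)/2 × 2 = 73.92
  [4.25→8.25]: (28.10+10.14)/2 × 4 = 76.48
  [8.25→9.75]: (10.14+6.92)/2 × 1.5 = 12.795
  Sum = 253.2775 mg/L·hr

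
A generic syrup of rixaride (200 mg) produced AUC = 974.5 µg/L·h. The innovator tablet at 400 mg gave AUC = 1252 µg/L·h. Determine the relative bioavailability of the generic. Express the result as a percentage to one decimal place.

F_rel = 155.7%

F_rel = (AUC_test/D_test) / (AUC_ref/D_ref)
      = (974.5/200) / (1252/400)
      = 4.8725 / 3.13 = 1.5567 = 155.67%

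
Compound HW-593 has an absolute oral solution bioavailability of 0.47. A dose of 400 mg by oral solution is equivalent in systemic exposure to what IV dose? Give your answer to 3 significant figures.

Systemic exposure from an extravascular dose = F × D_ev, so the equivalent IV dose is F × D_ev.
D_iv = F × D_ev = 0.47 × 400 = 188 mg

D_iv = 188 mg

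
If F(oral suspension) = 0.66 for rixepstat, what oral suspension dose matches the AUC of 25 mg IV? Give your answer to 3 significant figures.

D_oral = 37.9 mg

For equal systemic exposure: F × D_ev = D_iv
D_ev = D_iv / F = 25 / 0.66 = 37.8788 mg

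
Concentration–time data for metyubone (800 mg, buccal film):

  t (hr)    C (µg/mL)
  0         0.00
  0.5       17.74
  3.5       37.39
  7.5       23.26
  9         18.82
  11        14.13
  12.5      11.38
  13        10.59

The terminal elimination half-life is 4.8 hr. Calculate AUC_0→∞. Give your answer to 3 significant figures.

AUC = 371 µg/mL·hr

Trapezoidal AUC_0→13:
  [0→0.5]: (0.00+17.74)/2 × 0.5 = 4.435
  [0.5→3.5]: (17.74+37.39)/2 × 3 = 82.695
  [3.5→7.5]: (37.39+23.26)/2 × 4 = 121.3
  [7.5→9]: (23.26+18.82)/2 × 1.5 = 31.56
  [9→11]: (18.82+14.13)/2 × 2 = 32.95
  [11→12.5]: (14.13+11.38)/2 × 1.5 = 19.1325
  [12.5→13]: (11.38+10.59)/2 × 0.5 = 5.4925
  Sum = 297.565 µg/mL·hr
k_e = ln2 / t½ = 0.693147 / 4.8 = 0.1444 hr^-1
Extrapolated tail: C_last / k_e = 10.59 / 0.1444 = 73.338
AUC_0→∞ = 297.565 + 73.338 = 370.903 µg/mL·hr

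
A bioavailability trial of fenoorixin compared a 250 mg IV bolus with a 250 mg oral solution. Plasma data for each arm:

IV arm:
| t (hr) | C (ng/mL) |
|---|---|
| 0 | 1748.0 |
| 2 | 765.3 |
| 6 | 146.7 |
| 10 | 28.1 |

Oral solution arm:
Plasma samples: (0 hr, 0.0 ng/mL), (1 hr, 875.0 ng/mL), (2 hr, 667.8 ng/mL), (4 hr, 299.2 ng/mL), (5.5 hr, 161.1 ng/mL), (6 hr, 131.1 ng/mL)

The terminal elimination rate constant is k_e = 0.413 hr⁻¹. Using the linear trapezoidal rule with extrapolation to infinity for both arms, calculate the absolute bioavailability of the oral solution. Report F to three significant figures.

F = 0.612

Trapezoidal AUC_0→10 (IV):
  [0→2]: (1748.0+765.3)/2 × 2 = 2513.3
  [2→6]: (765.3+146.7)/2 × 4 = 1824.0
  [6→10]: (146.7+28.1)/2 × 4 = 349.6
  Sum = 4686.9 ng/mL·hr
IV tail: 28.1/0.413 = 68.039; AUC_iv,0→∞ = 4686.9 + 68.039 = 4754.939 ng/mL·hr
Trapezoidal AUC_0→6 (oral solution):
  [0→1]: (0.0+875.0)/2 × 1 = 437.5
  [1→2]: (875.0+667.8)/2 × 1 = 771.4
  [2→4]: (667.8+299.2)/2 × 2 = 967.0
  [4→5.5]: (299.2+161.1)/2 × 1.5 = 345.225
  [5.5→6]: (161.1+131.1)/2 × 0.5 = 73.05
  Sum = 2594.175 ng/mL·hr
oral solution tail: 131.1/0.413 = 317.433; AUC_ev,0→∞ = 2594.175 + 317.433 = 2911.608 ng/mL·hr
F = (AUC_ev/D_ev)/(AUC_iv/D_iv) = (2911.608/250)/(4754.939/250) = 11.646432/19.019756 = 0.6123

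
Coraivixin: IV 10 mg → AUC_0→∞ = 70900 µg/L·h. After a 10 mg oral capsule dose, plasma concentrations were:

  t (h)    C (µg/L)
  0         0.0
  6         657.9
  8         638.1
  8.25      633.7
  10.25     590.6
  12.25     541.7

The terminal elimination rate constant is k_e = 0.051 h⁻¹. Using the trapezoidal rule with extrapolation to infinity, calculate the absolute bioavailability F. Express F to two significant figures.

F = 0.23

Trapezoidal AUC_0→12.25 (oral capsule):
  [0→6]: (0.0+657.9)/2 × 6 = 1973.7
  [6→8]: (657.9+638.1)/2 × 2 = 1296.0
  [8→8.25]: (638.1+633.7)/2 × 0.25 = 158.975
  [8.25→10.25]: (633.7+590.6)/2 × 2 = 1224.3
  [10.25→12.25]: (590.6+541.7)/2 × 2 = 1132.3
  Sum = 5785.275 µg/L·h
Tail: C_last/k_e = 541.7/0.051 = 10621.569
AUC_0→∞ (oral capsule) = 5785.275 + 10621.569 = 16406.844 µg/L·h
F = (AUC_ev/D_ev)/(AUC_iv/D_iv) = (16406.844/10)/(70900/10) = 1640.6844/7090 = 0.2314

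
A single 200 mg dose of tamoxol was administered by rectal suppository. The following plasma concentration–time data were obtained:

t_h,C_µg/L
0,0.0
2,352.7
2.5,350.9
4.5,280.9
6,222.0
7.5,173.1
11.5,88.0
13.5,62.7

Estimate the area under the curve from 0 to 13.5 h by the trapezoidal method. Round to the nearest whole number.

Trapezoidal AUC_0→13.5:
  [0→2]: (0.0+352.7)/2 × 2 = 352.7
  [2→2.5]: (352.7+350.9)/2 × 0.5 = 175.9
  [2.5→4.5]: (350.9+280.9)/2 × 2 = 631.8
  [4.5→6]: (280.9+222.0)/2 × 1.5 = 377.175
  [6→7.5]: (222.0+173.1)/2 × 1.5 = 296.325
  [7.5→11.5]: (173.1+88.0)/2 × 4 = 522.2
  [11.5→13.5]: (88.0+62.7)/2 × 2 = 150.7
  Sum = 2506.8 µg/L·h

AUC = 2507 µg/L·h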